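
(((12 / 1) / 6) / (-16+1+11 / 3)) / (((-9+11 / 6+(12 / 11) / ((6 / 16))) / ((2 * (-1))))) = -396 / 4777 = -0.08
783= 783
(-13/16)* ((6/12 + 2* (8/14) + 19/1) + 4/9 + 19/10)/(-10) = 94133/50400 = 1.87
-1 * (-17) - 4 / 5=81 / 5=16.20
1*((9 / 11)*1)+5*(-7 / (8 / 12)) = -1137 / 22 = -51.68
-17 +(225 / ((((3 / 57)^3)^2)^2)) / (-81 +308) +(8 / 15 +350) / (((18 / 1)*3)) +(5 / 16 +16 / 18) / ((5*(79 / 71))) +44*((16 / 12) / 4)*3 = 254934039007882473287561 / 116205840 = 2193814347092043.51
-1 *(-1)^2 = -1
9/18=1/2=0.50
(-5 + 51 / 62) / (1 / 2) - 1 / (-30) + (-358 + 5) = -336029 / 930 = -361.32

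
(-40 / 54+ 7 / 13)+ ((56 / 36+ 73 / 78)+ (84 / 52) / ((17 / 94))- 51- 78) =-1405571 / 11934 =-117.78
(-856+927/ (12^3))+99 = -145241/ 192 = -756.46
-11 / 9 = -1.22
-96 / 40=-12 / 5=-2.40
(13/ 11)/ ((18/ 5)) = 65/ 198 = 0.33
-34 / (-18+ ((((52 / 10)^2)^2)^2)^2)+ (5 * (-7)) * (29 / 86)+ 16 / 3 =-2140676232232389599181541 / 330913401980706804216462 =-6.47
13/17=0.76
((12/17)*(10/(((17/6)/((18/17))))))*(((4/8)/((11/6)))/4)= 0.18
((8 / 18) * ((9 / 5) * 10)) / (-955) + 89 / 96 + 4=450947 / 91680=4.92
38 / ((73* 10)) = 19 / 365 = 0.05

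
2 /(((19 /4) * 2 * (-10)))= -2 /95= -0.02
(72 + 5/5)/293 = 73/293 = 0.25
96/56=12/7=1.71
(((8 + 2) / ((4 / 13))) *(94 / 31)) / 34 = 3055 / 1054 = 2.90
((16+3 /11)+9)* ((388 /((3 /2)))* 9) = 647184 /11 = 58834.91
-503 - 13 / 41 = -20636 / 41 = -503.32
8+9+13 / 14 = 251 / 14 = 17.93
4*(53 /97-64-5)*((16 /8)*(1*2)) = -106240 /97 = -1095.26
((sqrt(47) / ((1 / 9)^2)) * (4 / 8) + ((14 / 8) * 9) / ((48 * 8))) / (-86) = -81 * sqrt(47) / 172-21 / 44032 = -3.23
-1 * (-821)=821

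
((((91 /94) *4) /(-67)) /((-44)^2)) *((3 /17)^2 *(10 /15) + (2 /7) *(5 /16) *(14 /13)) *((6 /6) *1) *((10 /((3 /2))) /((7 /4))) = -0.00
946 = 946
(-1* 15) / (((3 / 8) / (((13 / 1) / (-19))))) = 520 / 19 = 27.37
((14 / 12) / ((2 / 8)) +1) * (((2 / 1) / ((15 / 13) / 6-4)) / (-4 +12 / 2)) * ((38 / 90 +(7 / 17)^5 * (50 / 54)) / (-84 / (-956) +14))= -39689642072 / 867332594205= -0.05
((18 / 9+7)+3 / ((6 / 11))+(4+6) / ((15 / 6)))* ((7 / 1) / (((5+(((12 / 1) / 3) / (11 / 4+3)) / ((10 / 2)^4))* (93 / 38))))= 10.58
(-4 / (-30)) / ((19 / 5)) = 2 / 57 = 0.04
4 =4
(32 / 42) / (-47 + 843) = 4 / 4179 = 0.00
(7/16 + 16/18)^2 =36481/20736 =1.76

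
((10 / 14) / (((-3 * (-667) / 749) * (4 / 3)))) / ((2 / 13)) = 6955 / 5336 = 1.30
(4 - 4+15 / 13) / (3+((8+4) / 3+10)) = 15 / 221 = 0.07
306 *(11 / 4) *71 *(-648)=-38715732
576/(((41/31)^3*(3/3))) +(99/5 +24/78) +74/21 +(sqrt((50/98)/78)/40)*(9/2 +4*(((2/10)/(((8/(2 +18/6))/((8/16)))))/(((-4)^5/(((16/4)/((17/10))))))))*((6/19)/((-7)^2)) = 39163*sqrt(78)/5899292672 +25646060537/94077165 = 272.61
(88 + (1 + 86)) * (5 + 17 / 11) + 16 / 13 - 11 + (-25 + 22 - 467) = 95193 / 143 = 665.69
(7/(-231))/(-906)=1/29898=0.00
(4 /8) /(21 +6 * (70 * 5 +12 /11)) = 11 /46806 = 0.00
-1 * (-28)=28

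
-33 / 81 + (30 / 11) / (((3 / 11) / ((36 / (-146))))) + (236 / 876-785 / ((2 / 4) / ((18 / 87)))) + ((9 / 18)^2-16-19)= -82807693 / 228636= -362.18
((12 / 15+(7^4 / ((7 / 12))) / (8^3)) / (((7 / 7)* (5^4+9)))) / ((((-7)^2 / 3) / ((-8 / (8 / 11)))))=-186681 / 19882240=-0.01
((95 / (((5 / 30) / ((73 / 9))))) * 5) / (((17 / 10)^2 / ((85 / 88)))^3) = 67724609375 / 78470436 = 863.06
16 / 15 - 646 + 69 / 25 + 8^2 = -43363 / 75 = -578.17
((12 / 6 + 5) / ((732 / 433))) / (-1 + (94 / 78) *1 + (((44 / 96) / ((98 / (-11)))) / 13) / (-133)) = 1027157404 / 50892117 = 20.18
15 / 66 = 5 / 22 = 0.23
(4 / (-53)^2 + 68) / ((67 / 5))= 955080 / 188203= 5.07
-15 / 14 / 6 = -5 / 28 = -0.18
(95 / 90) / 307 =19 / 5526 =0.00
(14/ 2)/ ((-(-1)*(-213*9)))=-7/ 1917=-0.00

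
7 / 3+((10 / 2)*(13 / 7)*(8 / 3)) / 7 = 863 / 147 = 5.87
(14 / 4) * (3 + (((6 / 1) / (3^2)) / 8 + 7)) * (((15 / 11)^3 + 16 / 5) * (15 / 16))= 267197 / 1408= 189.77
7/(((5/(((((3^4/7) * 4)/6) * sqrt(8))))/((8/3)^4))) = 16384 * sqrt(2)/15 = 1544.70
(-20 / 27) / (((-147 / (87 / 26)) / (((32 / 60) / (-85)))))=-464 / 4385745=-0.00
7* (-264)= -1848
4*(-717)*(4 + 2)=-17208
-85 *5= -425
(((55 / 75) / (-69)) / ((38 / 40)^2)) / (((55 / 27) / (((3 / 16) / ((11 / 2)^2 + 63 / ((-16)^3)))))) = -36864 / 1028251823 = -0.00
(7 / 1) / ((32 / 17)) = 119 / 32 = 3.72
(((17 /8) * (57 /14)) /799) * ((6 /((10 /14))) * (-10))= -171 /188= -0.91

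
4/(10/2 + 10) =4/15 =0.27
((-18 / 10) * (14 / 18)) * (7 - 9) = 14 / 5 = 2.80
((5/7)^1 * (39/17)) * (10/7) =2.34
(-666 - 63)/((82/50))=-18225/41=-444.51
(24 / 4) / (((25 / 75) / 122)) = 2196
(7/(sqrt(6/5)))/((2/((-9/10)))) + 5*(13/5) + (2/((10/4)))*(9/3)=77/5 - 21*sqrt(30)/40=12.52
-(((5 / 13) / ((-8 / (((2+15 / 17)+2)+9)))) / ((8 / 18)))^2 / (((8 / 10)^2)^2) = -4405640625 / 800210944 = -5.51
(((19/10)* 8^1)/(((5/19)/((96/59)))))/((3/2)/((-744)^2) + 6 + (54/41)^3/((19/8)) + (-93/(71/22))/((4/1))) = -4756161117355720704/12259155081637225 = -387.97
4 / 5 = 0.80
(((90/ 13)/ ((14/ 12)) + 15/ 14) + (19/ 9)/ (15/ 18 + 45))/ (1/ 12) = 2117582/ 25025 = 84.62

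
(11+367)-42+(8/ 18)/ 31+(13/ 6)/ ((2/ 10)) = 193541/ 558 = 346.85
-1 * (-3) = 3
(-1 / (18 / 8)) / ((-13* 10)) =2 / 585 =0.00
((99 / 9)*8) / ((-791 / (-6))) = 528 / 791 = 0.67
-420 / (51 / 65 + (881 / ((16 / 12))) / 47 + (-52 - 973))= 5132400 / 12344117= 0.42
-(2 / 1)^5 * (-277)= 8864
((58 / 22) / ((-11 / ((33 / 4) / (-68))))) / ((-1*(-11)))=87 / 32912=0.00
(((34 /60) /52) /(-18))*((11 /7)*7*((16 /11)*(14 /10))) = -119 /8775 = -0.01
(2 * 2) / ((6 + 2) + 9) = 0.24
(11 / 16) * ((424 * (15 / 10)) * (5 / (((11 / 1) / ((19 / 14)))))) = 15105 / 56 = 269.73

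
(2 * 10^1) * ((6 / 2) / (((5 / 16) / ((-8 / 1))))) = -1536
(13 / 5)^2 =169 / 25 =6.76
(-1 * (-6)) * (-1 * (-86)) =516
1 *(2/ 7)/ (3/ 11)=22/ 21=1.05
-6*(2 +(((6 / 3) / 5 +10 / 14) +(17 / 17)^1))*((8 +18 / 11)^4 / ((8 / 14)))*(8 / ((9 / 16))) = -387832922112 / 73205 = -5297902.08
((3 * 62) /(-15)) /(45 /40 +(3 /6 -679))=0.02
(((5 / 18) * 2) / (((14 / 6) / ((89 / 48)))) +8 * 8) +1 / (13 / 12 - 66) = 50589407 / 785232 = 64.43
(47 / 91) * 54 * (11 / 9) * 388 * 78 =7221456 / 7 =1031636.57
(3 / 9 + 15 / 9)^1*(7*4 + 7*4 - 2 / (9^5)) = 6613484 / 59049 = 112.00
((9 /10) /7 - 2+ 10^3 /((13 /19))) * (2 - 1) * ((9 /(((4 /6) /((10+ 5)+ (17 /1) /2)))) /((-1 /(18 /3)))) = -5056826679 /1820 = -2778476.20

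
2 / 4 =1 / 2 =0.50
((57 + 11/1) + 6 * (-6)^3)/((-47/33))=862.21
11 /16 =0.69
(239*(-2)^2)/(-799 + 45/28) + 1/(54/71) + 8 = 8.12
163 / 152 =1.07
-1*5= -5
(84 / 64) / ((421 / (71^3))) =7516131 / 6736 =1115.82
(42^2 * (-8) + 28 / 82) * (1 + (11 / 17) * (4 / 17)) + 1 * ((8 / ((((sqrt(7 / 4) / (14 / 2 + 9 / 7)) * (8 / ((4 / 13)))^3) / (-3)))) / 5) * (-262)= -16259.70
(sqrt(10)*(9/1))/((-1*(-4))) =9*sqrt(10)/4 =7.12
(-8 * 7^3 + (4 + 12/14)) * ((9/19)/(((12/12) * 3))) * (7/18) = -168.19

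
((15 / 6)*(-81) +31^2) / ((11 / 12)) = 9102 / 11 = 827.45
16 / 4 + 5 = 9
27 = 27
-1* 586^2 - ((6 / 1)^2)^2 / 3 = -343828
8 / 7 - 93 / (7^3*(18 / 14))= 137 / 147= 0.93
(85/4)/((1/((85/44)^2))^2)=295.95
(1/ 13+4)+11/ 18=1097/ 234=4.69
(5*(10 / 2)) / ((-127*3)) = -25 / 381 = -0.07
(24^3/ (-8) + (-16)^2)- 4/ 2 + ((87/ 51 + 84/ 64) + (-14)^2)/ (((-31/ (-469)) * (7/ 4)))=519719/ 2108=246.55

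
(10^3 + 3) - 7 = 996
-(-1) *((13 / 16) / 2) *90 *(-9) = -5265 / 16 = -329.06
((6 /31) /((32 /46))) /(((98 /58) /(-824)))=-206103 /1519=-135.68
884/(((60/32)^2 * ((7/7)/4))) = 226304/225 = 1005.80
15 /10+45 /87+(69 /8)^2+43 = 221621 /1856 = 119.41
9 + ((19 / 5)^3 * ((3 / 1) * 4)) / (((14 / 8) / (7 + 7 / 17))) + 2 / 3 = 17840153 / 6375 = 2798.46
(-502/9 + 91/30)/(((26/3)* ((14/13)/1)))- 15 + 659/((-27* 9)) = -1589627/68040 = -23.36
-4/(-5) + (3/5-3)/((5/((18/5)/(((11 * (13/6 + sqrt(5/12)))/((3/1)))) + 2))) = -42212/105875 + 1944 * sqrt(15)/105875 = -0.33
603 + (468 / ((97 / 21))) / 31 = 1823049 / 3007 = 606.27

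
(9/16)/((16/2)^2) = 9/1024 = 0.01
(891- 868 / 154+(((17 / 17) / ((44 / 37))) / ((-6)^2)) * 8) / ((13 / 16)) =1402712 / 1287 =1089.91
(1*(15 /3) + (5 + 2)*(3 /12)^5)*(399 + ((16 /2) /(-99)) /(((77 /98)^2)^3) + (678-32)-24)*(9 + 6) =1529618045274895 /19954863104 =76653.90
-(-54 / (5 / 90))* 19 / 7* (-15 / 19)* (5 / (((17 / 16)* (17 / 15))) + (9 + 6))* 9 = -726302700 / 2023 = -359022.59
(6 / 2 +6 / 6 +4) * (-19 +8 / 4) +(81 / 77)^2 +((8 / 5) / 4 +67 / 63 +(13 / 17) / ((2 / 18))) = -126.55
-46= -46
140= 140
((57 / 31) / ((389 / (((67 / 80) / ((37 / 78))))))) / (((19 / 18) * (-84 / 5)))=-23517 / 49972496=-0.00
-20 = -20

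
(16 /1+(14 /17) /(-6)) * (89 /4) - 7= 70573 /204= 345.95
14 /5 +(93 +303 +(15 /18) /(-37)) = 442643 /1110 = 398.78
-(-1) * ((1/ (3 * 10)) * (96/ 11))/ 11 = 16/ 605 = 0.03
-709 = -709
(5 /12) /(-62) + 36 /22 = 1.63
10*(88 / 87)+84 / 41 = 43388 / 3567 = 12.16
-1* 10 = -10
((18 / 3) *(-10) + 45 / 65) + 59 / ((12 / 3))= -2317 / 52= -44.56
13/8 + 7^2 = 405/8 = 50.62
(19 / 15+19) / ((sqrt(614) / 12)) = 608 * sqrt(614) / 1535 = 9.81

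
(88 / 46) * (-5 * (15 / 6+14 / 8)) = -40.65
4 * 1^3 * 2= 8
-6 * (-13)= 78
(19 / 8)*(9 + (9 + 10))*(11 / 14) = 209 / 4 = 52.25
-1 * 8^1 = -8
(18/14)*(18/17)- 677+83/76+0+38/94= -286556317/425068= -674.14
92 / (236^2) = 23 / 13924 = 0.00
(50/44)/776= 0.00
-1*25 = -25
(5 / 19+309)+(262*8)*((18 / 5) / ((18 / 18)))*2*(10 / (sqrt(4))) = 1439540 / 19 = 75765.26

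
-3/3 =-1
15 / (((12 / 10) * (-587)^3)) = -0.00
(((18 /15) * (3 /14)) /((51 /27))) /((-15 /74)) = -1998 /2975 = -0.67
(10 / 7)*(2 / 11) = 20 / 77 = 0.26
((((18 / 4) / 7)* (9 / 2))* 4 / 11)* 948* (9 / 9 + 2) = 230364 / 77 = 2991.74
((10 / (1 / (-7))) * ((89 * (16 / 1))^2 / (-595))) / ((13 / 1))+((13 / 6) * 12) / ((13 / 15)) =4062182 / 221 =18380.91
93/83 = 1.12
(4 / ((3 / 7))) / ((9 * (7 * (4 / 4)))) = 4 / 27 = 0.15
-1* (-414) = 414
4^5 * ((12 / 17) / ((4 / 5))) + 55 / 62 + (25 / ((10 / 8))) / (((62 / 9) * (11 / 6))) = 10504165 / 11594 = 906.00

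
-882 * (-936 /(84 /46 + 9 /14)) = 88609248 /265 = 334374.52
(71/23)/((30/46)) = 71/15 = 4.73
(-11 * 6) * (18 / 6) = -198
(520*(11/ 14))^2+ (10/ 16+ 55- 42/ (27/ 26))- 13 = 588938893/ 3528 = 166932.79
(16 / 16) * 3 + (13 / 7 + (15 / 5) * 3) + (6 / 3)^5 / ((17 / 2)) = 2097 / 119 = 17.62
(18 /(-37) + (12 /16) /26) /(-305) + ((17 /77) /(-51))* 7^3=-57450247 /38730120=-1.48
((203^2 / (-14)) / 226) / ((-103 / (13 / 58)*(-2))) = -2639 / 186224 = -0.01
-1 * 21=-21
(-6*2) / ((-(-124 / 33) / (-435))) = 43065 / 31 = 1389.19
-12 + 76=64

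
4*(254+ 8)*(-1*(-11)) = 11528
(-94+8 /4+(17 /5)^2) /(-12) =6.70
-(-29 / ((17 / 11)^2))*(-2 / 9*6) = -16.19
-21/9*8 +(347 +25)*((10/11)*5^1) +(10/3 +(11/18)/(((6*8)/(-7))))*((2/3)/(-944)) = 22504445839/13457664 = 1672.24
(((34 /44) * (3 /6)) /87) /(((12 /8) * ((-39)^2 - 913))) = 17 /3491136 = 0.00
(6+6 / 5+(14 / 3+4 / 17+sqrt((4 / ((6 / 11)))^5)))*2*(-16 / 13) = -15488*sqrt(66) / 351-98752 / 3315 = -388.27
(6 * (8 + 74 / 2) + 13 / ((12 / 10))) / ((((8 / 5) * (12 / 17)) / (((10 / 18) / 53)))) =716125 / 274752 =2.61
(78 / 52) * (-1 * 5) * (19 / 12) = -95 / 8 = -11.88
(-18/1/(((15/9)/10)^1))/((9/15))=-180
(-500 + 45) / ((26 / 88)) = -1540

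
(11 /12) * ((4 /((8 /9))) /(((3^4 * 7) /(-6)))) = -11 /252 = -0.04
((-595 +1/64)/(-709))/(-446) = -38079/20237696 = -0.00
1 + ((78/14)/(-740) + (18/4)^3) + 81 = 1793497/10360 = 173.12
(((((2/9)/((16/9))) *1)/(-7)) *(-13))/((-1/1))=-13/56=-0.23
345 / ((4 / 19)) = 6555 / 4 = 1638.75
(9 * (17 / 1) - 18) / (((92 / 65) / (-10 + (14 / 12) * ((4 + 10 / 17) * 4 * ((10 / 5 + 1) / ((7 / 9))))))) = 6923.50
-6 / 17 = -0.35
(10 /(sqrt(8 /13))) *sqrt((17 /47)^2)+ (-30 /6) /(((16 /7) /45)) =-1575 /16+ 85 *sqrt(26) /94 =-93.83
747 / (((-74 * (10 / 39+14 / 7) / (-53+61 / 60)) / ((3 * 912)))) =5179352139 / 8140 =636284.05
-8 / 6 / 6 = -2 / 9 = -0.22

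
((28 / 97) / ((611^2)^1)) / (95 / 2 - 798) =-56 / 54354417637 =-0.00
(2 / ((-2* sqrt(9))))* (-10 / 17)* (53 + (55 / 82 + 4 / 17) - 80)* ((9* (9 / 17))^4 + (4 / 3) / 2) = -7839249303125 / 2968920987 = -2640.44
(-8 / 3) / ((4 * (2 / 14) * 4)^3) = -343 / 1536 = -0.22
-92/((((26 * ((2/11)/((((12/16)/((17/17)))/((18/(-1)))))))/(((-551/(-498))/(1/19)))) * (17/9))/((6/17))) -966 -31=-2479218085/2494648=-993.81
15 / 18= 5 / 6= 0.83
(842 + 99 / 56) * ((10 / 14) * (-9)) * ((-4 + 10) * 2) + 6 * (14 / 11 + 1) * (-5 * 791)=-128306235 / 1078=-119022.48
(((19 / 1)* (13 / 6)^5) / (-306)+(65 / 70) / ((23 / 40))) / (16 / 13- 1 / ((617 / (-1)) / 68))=-4147873477267 / 4120542026496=-1.01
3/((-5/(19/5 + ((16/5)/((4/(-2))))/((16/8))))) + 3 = 1.20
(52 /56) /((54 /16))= 52 /189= 0.28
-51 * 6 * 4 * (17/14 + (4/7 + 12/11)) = -271116/77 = -3520.99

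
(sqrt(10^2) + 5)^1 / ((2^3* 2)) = 15 / 16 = 0.94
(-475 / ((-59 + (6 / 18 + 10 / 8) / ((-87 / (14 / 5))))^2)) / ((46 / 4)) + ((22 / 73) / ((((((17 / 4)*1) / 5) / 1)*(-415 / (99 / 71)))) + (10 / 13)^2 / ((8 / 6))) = 290859658327540829649 / 675239238041635171099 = 0.43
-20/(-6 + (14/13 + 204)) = -65/647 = -0.10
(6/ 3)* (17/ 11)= 34/ 11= 3.09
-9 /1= -9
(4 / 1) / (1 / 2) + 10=18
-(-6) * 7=42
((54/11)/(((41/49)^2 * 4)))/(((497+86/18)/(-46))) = -13419189/83505356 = -0.16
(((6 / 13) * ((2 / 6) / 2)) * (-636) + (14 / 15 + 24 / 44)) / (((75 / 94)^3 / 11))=-84526872512 / 82265625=-1027.49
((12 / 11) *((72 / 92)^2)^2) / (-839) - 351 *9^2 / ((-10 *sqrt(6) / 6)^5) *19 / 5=-1259712 / 2582652589 + 4861701 *sqrt(6) / 125000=95.27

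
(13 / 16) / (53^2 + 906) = 13 / 59440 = 0.00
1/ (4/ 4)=1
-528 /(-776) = 66 /97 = 0.68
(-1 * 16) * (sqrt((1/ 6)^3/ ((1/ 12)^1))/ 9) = -8 * sqrt(2)/ 27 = -0.42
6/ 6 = 1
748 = 748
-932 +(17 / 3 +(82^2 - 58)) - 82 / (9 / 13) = 50591 / 9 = 5621.22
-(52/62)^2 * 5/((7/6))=-20280/6727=-3.01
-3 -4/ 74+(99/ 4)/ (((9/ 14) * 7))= 181/ 74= 2.45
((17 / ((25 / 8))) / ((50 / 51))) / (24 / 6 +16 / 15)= 2601 / 2375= 1.10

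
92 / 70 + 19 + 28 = 1691 / 35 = 48.31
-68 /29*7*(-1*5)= 2380 /29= 82.07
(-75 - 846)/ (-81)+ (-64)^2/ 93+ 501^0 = 56.41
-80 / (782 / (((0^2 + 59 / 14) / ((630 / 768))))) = -30208 / 57477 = -0.53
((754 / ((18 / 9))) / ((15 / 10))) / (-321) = -754 / 963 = -0.78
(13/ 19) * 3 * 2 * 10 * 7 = 5460/ 19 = 287.37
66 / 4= 33 / 2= 16.50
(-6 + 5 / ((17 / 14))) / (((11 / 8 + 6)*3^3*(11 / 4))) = -1024 / 297891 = -0.00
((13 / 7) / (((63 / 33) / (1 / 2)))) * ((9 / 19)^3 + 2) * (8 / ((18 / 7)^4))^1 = 101230129 / 540022788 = 0.19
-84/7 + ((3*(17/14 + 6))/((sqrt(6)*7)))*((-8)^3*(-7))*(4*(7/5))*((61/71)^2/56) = -12 + 24052544*sqrt(6)/176435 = 321.93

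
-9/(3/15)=-45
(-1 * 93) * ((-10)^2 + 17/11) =-103881/11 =-9443.73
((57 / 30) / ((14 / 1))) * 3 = 57 / 140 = 0.41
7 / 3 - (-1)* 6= 25 / 3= 8.33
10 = 10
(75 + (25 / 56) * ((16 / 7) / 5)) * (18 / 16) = 33165 / 392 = 84.60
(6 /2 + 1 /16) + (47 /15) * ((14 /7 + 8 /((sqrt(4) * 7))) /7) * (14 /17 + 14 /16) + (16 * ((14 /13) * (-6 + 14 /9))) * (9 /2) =-42028629 /123760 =-339.60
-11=-11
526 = 526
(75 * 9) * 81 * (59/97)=3225825/97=33255.93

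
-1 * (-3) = 3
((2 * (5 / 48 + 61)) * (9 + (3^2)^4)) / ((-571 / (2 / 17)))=-3211635 / 19414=-165.43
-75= -75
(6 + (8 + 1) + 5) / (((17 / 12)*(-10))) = -24 / 17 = -1.41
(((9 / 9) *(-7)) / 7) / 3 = -1 / 3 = -0.33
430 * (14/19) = 6020/19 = 316.84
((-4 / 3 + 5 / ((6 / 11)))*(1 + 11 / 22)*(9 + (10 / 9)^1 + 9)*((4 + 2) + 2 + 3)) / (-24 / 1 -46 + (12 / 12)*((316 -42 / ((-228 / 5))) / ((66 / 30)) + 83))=9292558 / 590841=15.73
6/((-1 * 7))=-6/7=-0.86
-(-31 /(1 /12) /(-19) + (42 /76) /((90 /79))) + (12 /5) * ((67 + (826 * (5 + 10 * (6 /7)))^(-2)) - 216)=-711882166039 /1884961500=-377.66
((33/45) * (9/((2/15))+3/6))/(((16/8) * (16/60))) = 187/2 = 93.50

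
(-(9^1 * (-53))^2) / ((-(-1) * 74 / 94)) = -10693863 / 37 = -289023.32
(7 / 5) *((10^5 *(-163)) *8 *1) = -182560000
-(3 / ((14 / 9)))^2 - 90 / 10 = -2493 / 196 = -12.72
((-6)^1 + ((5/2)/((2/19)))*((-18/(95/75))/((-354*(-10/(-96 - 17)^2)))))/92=-577437/43424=-13.30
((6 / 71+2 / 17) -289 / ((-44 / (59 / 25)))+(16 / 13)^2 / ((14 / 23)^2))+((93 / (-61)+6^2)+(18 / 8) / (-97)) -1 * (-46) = 1630351644360641 / 16263885863225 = 100.24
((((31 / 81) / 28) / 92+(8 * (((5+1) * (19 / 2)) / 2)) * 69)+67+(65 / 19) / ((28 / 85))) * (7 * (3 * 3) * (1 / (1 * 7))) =62675739625 / 440496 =142284.47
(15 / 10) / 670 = 3 / 1340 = 0.00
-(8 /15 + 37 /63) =-353 /315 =-1.12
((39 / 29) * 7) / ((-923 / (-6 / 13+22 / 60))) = 259 / 267670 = 0.00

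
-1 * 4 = -4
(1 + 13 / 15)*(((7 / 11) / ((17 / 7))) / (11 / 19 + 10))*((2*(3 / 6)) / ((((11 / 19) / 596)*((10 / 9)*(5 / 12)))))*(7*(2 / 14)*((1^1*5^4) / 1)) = 8855820960 / 137819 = 64256.89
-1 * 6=-6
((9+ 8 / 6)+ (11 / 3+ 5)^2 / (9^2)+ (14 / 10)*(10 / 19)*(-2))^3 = 937.44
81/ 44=1.84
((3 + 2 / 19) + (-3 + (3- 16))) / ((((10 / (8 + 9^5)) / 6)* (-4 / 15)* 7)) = 18602955 / 76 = 244775.72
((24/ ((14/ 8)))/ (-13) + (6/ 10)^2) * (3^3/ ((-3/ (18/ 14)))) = 128061/ 15925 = 8.04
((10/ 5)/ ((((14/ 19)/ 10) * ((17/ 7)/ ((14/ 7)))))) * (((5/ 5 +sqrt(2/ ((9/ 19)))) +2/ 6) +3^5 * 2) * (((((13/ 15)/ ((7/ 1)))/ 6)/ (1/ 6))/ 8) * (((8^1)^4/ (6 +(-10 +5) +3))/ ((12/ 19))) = 600704 * sqrt(38)/ 3213 +51660544/ 189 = 274488.71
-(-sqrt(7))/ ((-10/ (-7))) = 7 * sqrt(7)/ 10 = 1.85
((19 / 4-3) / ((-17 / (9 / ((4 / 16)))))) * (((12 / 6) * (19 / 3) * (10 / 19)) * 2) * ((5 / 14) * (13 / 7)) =-3900 / 119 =-32.77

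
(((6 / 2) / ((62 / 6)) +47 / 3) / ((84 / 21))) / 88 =371 / 8184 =0.05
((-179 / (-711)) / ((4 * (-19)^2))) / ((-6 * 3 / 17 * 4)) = -3043 / 73921248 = -0.00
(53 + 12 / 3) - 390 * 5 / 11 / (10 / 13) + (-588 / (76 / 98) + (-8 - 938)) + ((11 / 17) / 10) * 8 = -33347524 / 17765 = -1877.15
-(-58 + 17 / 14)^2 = -632025 / 196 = -3224.62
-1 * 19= -19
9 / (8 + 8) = 9 / 16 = 0.56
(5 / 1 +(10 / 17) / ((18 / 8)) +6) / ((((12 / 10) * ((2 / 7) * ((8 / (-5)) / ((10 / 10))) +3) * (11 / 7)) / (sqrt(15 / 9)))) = 2110675 * sqrt(15) / 2696166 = 3.03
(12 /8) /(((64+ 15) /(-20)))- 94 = -7456 /79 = -94.38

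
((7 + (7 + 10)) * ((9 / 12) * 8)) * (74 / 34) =5328 / 17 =313.41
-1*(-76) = 76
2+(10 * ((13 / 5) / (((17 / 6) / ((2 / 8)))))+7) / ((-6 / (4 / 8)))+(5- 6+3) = 329 / 102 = 3.23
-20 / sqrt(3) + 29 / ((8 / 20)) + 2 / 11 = 1599 / 22 - 20*sqrt(3) / 3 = 61.13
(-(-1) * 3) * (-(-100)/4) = 75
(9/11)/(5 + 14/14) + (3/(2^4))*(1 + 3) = 39/44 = 0.89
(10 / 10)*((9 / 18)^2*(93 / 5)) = 93 / 20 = 4.65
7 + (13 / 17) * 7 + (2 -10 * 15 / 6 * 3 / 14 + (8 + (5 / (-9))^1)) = 35215 / 2142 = 16.44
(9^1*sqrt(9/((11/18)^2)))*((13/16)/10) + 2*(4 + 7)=25.59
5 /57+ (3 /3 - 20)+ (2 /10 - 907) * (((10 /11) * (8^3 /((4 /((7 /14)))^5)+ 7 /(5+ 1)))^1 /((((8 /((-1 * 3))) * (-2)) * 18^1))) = -27991459 /963072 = -29.06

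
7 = 7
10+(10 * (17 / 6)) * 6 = 180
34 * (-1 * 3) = -102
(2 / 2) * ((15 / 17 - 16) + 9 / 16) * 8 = -3959 / 34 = -116.44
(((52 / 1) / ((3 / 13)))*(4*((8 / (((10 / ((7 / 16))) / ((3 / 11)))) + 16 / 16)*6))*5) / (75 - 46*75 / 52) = 8471632 / 2475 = 3422.88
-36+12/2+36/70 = -1032/35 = -29.49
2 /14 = 0.14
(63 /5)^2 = 3969 /25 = 158.76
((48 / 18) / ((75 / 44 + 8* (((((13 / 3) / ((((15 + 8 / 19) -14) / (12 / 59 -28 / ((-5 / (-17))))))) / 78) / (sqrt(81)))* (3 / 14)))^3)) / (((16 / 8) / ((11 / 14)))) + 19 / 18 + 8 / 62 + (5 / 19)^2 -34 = -1839208574981809870745239217083 / 58038399008674571651676877674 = -31.69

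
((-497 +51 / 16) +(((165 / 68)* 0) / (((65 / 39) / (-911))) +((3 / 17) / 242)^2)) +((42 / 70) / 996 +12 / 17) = -13854056761939 / 28095493360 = -493.11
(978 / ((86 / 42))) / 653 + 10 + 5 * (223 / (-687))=9.11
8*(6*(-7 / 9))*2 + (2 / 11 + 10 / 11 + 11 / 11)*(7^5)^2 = 19490789717 / 33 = 590629991.42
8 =8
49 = 49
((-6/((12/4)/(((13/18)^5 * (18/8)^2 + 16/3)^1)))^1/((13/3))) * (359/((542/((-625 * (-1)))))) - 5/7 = -1209.80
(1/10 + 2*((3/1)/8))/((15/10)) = 17/30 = 0.57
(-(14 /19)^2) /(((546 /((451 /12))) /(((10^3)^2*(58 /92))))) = -22888250000 /971451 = -23560.89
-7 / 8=-0.88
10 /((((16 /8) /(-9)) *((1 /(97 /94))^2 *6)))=-141135 /17672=-7.99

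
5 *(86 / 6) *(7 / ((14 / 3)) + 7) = 3655 / 6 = 609.17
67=67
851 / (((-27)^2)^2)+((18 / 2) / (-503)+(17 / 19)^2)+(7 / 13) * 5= 4361386957828 / 1254508464339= 3.48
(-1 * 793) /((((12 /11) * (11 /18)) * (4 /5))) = -1486.88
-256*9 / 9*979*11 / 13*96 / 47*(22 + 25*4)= -32288391168 / 611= -52845157.39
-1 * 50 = -50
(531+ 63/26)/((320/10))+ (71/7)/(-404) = 9790615/588224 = 16.64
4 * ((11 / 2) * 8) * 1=176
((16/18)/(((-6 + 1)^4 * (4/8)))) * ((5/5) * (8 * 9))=128/625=0.20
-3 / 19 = -0.16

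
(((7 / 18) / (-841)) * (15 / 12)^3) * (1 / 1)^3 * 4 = -875 / 242208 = -0.00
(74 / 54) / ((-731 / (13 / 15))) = -481 / 296055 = -0.00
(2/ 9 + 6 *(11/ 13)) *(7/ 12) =1085/ 351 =3.09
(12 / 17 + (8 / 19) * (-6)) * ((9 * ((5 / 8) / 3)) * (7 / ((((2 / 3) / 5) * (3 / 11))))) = -848925 / 1292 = -657.06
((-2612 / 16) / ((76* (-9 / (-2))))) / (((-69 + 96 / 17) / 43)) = 477343 / 1473336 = 0.32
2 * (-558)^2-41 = 622687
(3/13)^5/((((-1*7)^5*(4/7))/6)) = -729/1782948986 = -0.00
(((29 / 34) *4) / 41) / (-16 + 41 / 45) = -2610 / 473263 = -0.01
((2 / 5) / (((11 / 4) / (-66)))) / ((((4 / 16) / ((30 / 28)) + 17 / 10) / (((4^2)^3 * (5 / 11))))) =-2949120 / 319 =-9244.89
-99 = -99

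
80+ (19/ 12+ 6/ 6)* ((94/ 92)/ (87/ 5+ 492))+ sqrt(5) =sqrt(5)+ 112482805/ 1405944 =82.24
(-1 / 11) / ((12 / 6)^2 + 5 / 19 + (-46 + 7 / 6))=114 / 50875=0.00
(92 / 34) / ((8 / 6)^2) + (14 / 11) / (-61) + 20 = 1962113 / 91256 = 21.50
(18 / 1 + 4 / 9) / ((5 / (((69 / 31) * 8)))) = 30544 / 465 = 65.69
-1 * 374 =-374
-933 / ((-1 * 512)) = 933 / 512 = 1.82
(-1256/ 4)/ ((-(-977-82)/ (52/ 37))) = -16328/ 39183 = -0.42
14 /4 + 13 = 33 /2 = 16.50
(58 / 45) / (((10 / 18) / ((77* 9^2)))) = 361746 / 25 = 14469.84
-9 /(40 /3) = -27 /40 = -0.68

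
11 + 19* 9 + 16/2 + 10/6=575/3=191.67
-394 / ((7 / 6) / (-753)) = 1780092 / 7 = 254298.86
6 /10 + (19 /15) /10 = 109 /150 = 0.73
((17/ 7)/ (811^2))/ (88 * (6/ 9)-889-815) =-51/ 22725575992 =-0.00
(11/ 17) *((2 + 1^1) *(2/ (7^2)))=66/ 833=0.08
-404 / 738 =-202 / 369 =-0.55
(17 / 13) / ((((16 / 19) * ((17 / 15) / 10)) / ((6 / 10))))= 855 / 104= 8.22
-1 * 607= -607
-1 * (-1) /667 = 1 /667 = 0.00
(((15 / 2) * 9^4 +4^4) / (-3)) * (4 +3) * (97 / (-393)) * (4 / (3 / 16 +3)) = 2149485856 / 60129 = 35747.91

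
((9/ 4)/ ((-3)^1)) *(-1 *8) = 6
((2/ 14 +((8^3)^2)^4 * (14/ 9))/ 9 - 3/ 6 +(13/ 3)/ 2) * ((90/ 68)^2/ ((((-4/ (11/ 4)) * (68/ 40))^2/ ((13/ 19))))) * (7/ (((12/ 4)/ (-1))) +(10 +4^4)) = 42185426132332134196882.83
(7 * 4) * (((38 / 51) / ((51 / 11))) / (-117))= -11704 / 304317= -0.04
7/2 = 3.50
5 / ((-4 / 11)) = -55 / 4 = -13.75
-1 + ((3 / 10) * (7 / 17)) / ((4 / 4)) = -149 / 170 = -0.88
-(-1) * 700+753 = 1453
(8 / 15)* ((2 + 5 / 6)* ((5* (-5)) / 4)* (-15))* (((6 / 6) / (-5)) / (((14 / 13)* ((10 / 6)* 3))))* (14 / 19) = -221 / 57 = -3.88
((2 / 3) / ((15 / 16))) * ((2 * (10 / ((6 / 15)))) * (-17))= -5440 / 9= -604.44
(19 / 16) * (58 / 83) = 551 / 664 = 0.83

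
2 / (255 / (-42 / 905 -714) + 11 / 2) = 0.39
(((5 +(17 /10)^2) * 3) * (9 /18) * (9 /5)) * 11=234333 /1000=234.33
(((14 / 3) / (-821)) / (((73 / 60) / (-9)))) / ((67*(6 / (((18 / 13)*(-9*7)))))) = -0.01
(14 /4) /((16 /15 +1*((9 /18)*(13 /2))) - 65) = -0.06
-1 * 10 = -10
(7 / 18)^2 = 49 / 324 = 0.15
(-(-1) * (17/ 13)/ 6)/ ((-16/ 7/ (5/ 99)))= -595/ 123552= -0.00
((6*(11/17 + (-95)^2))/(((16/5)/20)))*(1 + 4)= 28769250/17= 1692308.82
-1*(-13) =13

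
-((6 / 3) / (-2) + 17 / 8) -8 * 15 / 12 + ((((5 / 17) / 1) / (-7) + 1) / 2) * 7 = -1057 / 136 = -7.77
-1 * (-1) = 1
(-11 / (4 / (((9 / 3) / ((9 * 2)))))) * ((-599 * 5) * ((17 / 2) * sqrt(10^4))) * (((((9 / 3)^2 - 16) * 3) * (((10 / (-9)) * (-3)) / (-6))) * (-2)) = -490056875 / 18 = -27225381.94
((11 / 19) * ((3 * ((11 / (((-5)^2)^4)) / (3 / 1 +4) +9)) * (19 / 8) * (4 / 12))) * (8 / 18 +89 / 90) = 5820119789 / 328125000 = 17.74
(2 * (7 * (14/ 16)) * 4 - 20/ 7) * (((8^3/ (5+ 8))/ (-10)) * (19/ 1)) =-1571072/ 455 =-3452.91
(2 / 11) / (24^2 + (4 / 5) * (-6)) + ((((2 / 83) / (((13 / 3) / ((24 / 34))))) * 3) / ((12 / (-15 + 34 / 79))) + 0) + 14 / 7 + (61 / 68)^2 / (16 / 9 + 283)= 1.99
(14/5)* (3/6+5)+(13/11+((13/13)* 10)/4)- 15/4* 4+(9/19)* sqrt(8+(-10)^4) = 449/110+54* sqrt(278)/19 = 51.47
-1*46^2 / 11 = -2116 / 11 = -192.36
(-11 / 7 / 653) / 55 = -1 / 22855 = -0.00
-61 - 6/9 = -185/3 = -61.67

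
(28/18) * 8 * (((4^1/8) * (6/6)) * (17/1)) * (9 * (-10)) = -9520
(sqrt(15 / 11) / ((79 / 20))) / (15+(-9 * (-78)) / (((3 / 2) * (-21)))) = -0.04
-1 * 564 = -564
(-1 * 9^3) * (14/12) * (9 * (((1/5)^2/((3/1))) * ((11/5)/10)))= -56133/2500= -22.45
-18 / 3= -6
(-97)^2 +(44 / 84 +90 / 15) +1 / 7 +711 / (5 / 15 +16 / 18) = 329914 / 33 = 9997.39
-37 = -37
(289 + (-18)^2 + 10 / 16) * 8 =4909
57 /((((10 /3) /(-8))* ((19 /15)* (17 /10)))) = -1080 /17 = -63.53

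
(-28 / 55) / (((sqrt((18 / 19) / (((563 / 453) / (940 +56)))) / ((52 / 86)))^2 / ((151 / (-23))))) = 25309102 / 15724996155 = 0.00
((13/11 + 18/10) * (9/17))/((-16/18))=-3321/1870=-1.78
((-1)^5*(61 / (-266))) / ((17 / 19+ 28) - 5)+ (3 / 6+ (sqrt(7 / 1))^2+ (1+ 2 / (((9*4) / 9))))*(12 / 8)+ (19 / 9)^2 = 9249743 / 514836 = 17.97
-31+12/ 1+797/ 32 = 189/ 32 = 5.91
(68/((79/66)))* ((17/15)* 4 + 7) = 655.21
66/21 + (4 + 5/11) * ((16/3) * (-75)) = -136958/77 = -1778.68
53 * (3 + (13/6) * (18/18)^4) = 1643/6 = 273.83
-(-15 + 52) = -37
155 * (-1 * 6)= -930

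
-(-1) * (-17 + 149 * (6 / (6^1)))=132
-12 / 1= -12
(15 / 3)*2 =10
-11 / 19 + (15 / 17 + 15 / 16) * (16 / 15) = 440 / 323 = 1.36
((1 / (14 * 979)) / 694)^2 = 1 / 90477459137296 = 0.00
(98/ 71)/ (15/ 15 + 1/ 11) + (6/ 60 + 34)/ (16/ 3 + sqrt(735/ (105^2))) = 4174687/ 544002-1023 * sqrt(15)/ 12770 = 7.36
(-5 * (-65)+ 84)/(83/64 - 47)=-26176/2925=-8.95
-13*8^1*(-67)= 6968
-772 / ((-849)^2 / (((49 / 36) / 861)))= -0.00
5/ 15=1/ 3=0.33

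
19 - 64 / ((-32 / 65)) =149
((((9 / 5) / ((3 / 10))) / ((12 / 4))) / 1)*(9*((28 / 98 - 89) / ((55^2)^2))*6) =-67068 / 64054375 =-0.00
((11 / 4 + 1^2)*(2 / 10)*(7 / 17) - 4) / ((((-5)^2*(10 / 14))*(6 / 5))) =-1757 / 10200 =-0.17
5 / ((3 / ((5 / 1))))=25 / 3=8.33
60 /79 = 0.76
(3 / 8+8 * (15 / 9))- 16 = -55 / 24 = -2.29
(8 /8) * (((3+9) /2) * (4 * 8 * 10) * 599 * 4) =4600320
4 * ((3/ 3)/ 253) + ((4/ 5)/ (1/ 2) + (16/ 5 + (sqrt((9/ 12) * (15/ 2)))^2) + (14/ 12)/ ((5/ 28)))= 103067/ 6072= 16.97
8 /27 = 0.30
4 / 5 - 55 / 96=109 / 480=0.23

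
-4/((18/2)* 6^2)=-1/81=-0.01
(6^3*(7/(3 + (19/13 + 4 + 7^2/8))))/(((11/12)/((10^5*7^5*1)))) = 3171440563200000/16687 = 190054567219.99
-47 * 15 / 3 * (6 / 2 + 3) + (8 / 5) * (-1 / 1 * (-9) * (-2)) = -7194 / 5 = -1438.80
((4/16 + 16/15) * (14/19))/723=553/412110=0.00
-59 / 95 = -0.62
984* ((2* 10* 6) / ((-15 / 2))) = -15744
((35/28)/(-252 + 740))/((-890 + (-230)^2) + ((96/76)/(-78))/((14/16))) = 8645/175534103616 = 0.00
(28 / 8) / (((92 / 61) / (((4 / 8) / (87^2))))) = 427 / 2785392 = 0.00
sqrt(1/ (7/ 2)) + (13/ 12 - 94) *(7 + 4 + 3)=-1300.30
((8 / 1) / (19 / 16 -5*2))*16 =-2048 / 141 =-14.52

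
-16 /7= -2.29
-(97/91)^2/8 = -9409/66248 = -0.14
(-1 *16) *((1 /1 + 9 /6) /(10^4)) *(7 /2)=-7 /500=-0.01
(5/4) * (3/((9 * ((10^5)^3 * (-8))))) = -1/19200000000000000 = -0.00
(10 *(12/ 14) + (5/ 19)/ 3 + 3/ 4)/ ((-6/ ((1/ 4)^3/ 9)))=-15017/ 5515776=-0.00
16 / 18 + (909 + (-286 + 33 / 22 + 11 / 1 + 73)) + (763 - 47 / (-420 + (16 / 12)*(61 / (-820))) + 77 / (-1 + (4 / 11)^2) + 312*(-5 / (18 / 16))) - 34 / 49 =-4093889329 / 1139372010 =-3.59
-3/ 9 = -1/ 3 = -0.33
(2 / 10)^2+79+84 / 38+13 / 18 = 700867 / 8550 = 81.97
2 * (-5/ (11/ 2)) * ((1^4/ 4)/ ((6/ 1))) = -5/ 66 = -0.08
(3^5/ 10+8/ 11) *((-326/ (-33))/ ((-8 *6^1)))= -448739/ 87120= -5.15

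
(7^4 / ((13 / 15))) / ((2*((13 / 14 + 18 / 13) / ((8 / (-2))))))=-1008420 / 421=-2395.30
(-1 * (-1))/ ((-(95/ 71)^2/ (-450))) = 90738/ 361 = 251.35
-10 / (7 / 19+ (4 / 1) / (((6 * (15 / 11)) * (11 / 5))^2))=-26.26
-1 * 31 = -31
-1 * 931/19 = -49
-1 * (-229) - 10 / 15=685 / 3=228.33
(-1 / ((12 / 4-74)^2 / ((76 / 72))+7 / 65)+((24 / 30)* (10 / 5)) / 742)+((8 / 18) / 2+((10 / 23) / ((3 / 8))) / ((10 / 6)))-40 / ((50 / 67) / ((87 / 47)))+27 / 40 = -16626201623156557 / 170311687650216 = -97.62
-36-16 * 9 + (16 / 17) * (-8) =-3188 / 17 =-187.53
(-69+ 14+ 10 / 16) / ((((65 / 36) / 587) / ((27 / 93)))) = -4136589 / 806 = -5132.24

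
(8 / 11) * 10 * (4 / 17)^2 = 1280 / 3179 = 0.40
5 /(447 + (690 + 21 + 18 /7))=35 /8124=0.00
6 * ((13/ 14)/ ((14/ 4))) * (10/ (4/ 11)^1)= 2145/ 49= 43.78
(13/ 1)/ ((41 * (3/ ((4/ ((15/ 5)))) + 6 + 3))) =52/ 1845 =0.03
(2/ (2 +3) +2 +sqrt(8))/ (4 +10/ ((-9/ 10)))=-9*sqrt(2)/ 32- 27/ 80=-0.74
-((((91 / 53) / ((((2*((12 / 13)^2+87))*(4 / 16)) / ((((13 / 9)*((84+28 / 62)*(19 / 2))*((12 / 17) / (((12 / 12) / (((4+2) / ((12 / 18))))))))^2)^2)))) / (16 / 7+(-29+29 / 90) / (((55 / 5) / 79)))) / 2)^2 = -10718454964594388327603025361622723342133809912217600 / 134869478376392593106753046961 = -79472799136075957670150.34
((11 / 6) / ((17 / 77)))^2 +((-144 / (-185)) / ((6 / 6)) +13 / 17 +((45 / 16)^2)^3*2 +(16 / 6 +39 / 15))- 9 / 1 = 1056.65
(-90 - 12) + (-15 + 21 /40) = -116.48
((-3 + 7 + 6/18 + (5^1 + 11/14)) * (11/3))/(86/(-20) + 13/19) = -444125/43281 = -10.26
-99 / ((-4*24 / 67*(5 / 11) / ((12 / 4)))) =456.02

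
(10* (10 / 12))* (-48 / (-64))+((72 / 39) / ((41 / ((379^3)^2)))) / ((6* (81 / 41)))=47419311333205861 / 4212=11258146090504.72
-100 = -100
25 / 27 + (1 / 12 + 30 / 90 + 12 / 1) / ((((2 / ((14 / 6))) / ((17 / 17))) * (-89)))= 14671 / 19224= 0.76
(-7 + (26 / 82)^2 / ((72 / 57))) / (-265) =0.03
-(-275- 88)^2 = -131769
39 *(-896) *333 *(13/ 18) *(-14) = 117656448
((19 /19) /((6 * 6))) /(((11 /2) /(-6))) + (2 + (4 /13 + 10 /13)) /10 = 119 /429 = 0.28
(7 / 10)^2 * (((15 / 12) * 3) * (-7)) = -1029 / 80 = -12.86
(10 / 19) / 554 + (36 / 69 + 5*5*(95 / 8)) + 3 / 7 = 297.83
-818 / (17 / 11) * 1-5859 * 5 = -29824.29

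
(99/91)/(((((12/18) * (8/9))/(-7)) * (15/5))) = -4.28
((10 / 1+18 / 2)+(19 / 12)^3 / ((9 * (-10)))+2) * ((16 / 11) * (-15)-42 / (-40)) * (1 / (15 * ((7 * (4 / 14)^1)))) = -4963549903 / 342144000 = -14.51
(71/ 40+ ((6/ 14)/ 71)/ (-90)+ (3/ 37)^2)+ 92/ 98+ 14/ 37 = 1770978071/ 571530120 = 3.10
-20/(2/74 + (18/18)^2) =-370/19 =-19.47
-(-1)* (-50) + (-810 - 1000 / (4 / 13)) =-4110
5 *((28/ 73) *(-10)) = -1400/ 73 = -19.18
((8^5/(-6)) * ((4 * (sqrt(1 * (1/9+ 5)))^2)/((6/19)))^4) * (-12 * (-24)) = -4894807657816260608/177147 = -27631332496831.79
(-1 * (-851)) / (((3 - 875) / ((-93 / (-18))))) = -26381 / 5232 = -5.04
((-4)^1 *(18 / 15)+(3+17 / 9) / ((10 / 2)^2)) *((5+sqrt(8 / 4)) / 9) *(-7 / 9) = 7252 *sqrt(2) / 18225+7252 / 3645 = 2.55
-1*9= -9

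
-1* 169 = -169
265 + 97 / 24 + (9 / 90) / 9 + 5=98659 / 360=274.05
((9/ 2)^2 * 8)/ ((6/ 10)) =270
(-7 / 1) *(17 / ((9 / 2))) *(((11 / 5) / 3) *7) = -18326 / 135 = -135.75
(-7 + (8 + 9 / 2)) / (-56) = -0.10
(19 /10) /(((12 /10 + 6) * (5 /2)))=19 /180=0.11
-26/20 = -13/10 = -1.30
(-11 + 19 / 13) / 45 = -124 / 585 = -0.21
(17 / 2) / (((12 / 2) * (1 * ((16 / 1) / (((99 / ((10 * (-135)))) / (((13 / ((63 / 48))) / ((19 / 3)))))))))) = -0.00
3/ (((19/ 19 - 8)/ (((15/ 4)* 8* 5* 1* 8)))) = -3600/ 7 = -514.29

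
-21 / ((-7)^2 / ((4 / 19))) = -0.09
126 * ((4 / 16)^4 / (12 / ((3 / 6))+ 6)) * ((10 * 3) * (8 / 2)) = 63 / 32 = 1.97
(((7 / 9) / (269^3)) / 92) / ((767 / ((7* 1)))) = 49 / 12361823563284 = 0.00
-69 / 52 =-1.33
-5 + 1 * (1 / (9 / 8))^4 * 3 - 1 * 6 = -9.13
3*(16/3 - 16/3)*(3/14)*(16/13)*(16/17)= 0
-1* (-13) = 13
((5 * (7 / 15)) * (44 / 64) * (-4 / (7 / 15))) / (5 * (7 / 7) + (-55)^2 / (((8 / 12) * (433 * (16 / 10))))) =-1.19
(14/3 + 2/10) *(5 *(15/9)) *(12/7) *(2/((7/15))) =297.96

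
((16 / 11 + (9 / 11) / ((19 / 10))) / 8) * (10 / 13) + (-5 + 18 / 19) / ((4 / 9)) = -97129 / 10868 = -8.94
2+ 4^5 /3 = 1030 /3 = 343.33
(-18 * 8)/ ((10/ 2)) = -144/ 5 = -28.80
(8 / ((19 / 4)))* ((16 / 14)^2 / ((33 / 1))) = 2048 / 30723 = 0.07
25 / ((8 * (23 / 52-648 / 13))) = -0.06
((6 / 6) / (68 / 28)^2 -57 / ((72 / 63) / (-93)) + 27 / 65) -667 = 596906139 / 150280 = 3971.96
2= 2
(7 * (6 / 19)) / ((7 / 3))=18 / 19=0.95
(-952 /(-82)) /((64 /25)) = 2975 /656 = 4.54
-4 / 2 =-2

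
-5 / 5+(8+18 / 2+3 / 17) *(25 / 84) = 4.11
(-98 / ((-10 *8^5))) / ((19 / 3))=147 / 3112960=0.00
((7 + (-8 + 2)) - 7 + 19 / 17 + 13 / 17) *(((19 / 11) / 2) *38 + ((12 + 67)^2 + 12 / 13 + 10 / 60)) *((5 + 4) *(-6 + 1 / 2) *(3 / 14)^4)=6541403265 / 2425696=2696.71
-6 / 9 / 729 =-2 / 2187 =-0.00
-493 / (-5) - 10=443 / 5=88.60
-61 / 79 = -0.77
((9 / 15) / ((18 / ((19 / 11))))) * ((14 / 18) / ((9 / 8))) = 532 / 13365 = 0.04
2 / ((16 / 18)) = 9 / 4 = 2.25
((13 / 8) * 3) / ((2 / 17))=663 / 16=41.44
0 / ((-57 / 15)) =0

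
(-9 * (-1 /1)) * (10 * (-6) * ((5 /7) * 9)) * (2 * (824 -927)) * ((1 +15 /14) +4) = 212746500 /49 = 4341765.31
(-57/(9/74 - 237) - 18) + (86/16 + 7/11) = -6040637/514184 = -11.75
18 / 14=9 / 7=1.29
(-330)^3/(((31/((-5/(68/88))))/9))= 35577630000/527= 67509734.35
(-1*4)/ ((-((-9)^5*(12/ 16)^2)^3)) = -16384/ 150094635296999121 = -0.00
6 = 6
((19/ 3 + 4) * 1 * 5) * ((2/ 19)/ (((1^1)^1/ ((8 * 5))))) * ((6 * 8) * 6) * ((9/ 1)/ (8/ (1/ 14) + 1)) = 10713600/ 2147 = 4990.03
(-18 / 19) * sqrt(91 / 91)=-18 / 19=-0.95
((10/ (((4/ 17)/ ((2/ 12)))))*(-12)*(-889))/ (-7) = -10795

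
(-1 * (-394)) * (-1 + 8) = 2758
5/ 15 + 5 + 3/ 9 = 17/ 3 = 5.67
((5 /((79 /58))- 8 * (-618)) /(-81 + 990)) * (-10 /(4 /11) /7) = -1535545 /71811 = -21.38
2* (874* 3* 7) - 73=36635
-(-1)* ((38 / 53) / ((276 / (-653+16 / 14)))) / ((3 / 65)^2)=-13566475 / 17066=-794.94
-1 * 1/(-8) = 1/8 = 0.12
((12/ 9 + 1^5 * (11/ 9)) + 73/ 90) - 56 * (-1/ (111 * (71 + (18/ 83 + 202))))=84790429/ 25171470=3.37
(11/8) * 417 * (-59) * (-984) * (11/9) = 40685161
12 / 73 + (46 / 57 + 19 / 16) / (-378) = 4004045 / 25165728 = 0.16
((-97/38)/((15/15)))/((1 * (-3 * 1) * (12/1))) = 97/1368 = 0.07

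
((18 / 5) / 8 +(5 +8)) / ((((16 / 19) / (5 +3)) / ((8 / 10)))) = 5111 / 50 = 102.22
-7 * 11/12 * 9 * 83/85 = -19173/340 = -56.39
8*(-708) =-5664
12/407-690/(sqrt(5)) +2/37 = 34/407-138 * sqrt(5) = -308.49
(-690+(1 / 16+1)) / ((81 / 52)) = -143299 / 324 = -442.28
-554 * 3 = -1662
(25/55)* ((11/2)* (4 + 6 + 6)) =40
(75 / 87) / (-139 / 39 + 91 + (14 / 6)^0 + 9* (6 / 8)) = 3900 / 430621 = 0.01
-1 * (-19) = 19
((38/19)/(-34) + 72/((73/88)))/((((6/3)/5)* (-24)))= -538195/59568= -9.03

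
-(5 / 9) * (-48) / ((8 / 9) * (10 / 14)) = 42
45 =45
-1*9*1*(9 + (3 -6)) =-54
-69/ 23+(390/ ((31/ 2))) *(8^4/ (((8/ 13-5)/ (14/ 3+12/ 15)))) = -227054773/ 1767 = -128497.32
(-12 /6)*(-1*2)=4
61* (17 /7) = 1037 /7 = 148.14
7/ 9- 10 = -83/ 9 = -9.22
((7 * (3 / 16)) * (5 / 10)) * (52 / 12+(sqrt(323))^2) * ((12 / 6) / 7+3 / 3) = 4419 / 16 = 276.19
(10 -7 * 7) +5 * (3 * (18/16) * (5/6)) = -399/16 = -24.94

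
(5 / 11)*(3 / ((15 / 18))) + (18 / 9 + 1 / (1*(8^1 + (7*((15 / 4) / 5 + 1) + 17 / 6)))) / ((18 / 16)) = 94682 / 27423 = 3.45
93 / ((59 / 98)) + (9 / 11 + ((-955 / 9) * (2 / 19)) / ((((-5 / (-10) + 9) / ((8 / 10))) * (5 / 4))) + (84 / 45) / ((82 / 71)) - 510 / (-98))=3417762725918 / 21180897045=161.36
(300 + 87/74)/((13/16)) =178296/481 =370.68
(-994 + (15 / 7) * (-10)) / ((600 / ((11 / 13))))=-19547 / 13650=-1.43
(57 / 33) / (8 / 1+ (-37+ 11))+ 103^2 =2100563 / 198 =10608.90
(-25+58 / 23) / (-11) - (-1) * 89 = 2094 / 23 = 91.04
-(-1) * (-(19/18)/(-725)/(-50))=-19/652500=-0.00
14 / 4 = 7 / 2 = 3.50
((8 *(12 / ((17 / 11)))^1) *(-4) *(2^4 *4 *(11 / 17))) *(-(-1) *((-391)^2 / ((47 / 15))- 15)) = -6817227816960 / 13583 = -501894118.90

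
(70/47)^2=4900/2209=2.22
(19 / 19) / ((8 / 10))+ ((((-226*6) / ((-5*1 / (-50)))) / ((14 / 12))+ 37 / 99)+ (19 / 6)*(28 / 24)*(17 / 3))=-24117020 / 2079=-11600.30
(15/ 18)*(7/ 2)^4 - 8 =11237/ 96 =117.05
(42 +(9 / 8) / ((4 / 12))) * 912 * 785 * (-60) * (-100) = 194909220000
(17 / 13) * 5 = 85 / 13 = 6.54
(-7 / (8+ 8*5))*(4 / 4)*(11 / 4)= -0.40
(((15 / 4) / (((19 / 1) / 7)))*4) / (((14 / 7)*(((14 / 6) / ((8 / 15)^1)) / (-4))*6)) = -8 / 19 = -0.42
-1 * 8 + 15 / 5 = -5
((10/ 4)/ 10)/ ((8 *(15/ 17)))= 0.04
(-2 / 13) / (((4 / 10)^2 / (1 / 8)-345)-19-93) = 50 / 148109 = 0.00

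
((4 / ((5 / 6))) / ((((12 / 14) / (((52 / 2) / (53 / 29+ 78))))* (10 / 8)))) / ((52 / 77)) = 125048 / 57875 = 2.16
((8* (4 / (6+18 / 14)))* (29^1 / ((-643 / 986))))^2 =141954125824 / 3721041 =38149.04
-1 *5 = -5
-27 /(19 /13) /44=-351 /836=-0.42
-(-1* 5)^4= -625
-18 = -18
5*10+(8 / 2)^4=306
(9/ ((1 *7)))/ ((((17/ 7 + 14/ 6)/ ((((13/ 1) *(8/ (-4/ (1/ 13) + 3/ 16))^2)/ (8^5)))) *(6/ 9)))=1053/ 274896400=0.00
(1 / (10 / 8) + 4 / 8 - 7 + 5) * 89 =-623 / 10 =-62.30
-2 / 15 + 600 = 8998 / 15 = 599.87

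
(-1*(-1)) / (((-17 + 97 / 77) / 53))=-4081 / 1212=-3.37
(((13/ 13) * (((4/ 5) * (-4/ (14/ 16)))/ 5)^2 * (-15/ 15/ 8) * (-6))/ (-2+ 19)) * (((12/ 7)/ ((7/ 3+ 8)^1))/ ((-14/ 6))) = -1327104/ 790829375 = -0.00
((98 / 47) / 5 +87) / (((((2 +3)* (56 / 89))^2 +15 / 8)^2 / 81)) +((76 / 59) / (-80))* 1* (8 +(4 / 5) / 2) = 786356720360507571 / 15432809283639250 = 50.95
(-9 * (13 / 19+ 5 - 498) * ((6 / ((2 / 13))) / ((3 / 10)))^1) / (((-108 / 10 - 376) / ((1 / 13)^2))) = -2104650 / 238849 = -8.81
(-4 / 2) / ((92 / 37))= -37 / 46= -0.80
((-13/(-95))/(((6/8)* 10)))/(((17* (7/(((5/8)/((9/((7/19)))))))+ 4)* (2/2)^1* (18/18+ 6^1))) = 13/23217810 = 0.00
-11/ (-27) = 11/ 27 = 0.41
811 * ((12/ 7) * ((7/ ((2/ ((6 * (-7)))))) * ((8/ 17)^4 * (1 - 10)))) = 7533969408/ 83521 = 90204.49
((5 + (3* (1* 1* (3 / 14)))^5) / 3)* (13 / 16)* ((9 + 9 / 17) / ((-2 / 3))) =-170224821 / 8605184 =-19.78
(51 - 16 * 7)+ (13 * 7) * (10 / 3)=727 / 3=242.33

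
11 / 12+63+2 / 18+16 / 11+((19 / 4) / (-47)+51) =541522 / 4653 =116.38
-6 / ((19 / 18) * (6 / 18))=-324 / 19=-17.05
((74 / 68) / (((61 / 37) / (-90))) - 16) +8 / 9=-695477 / 9333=-74.52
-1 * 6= -6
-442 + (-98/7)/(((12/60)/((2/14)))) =-452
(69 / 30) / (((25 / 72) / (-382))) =-316296 / 125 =-2530.37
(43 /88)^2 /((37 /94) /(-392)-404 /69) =-0.04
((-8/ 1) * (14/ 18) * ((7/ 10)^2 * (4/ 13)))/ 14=-196/ 2925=-0.07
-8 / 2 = -4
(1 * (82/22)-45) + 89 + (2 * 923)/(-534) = 130022/2937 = 44.27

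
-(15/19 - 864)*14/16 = 114807/152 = 755.31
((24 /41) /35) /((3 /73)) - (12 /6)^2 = -5156 /1435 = -3.59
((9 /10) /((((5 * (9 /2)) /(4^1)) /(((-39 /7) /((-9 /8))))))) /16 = 26 /525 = 0.05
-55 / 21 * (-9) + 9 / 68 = 11283 / 476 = 23.70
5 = 5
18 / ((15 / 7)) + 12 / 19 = 858 / 95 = 9.03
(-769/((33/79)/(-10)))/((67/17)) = 10327670/2211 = 4671.04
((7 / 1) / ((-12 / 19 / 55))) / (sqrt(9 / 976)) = -7315 * sqrt(61) / 9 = -6348.00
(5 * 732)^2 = 13395600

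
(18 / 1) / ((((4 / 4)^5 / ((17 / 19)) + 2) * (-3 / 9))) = -918 / 53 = -17.32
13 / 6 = 2.17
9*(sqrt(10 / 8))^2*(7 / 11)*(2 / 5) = 63 / 22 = 2.86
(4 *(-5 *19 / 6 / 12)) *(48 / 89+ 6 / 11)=-5605 / 979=-5.73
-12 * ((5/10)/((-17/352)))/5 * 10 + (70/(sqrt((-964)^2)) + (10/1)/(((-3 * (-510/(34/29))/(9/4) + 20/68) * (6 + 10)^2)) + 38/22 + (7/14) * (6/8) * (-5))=2827089137387/11381400448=248.40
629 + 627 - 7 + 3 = 1252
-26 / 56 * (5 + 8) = -169 / 28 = -6.04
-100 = -100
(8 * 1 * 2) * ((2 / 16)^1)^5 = 1 / 2048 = 0.00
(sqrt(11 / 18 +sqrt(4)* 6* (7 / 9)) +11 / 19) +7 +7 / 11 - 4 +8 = sqrt(358) / 6 +2553 / 209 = 15.37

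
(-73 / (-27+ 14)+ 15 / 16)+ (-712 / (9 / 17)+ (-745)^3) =-774062571365 / 1872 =-413494963.34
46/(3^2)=5.11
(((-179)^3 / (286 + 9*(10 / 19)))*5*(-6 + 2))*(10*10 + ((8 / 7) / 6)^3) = 504627128411620 / 12789441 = 39456542.97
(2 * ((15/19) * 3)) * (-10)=-900/19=-47.37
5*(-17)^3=-24565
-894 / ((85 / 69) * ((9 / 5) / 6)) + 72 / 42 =-287664 / 119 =-2417.34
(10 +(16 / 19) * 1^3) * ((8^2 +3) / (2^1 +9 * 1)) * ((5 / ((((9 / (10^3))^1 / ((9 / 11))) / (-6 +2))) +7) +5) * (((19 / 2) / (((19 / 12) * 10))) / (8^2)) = -102831801 / 91960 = -1118.22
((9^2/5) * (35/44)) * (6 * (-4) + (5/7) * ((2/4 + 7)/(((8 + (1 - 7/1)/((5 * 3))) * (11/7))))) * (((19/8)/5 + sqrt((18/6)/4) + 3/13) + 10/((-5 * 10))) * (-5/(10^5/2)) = 2936043369/191276800000 + 11163663 * sqrt(3)/735680000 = 0.04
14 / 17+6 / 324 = 773 / 918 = 0.84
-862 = -862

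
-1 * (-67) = 67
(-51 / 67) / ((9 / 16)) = -272 / 201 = -1.35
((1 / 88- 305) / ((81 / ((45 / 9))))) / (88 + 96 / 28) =-187873 / 912384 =-0.21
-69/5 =-13.80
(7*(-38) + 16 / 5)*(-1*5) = 1314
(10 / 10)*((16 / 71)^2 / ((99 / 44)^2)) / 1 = 4096 / 408321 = 0.01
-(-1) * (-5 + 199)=194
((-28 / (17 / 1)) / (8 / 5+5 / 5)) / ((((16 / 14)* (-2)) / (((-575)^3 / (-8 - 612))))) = 9315359375 / 109616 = 84981.75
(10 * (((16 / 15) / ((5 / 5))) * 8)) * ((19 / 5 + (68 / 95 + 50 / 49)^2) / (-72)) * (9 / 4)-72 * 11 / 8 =-117.17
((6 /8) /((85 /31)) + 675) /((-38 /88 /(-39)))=60987.86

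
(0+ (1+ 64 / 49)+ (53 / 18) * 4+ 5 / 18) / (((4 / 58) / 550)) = 101019325 / 882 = 114534.38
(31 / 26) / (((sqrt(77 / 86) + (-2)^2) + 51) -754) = -931767 / 546254917 -31 * sqrt(6622) / 1092509834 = -0.00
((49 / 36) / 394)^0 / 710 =1 / 710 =0.00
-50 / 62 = -25 / 31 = -0.81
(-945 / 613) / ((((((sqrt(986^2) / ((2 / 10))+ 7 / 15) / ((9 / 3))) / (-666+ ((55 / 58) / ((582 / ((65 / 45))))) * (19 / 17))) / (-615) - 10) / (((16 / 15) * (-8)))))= -4738469145412800 / 3600590366636951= -1.32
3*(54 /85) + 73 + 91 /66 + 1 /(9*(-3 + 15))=7704161 /100980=76.29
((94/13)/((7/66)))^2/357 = 12829872/985439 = 13.02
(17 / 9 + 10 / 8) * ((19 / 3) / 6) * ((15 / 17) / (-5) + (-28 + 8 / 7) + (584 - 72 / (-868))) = 210094685 / 113832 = 1845.66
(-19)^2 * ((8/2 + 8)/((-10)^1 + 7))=-1444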